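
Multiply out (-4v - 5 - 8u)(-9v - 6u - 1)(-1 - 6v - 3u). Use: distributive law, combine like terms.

(-4v - 5 - 8u)(-9v - 6u - 1)(-1 - 6v - 3u)
= (36v^2 + 24uv + 4v + 45v + 30u + 5 + 72uv + 48u^2 + 8u)(-1 - 6v - 3u)    [distributive law]
= (36v^2 + 96uv + 49v + 38u + 5 + 48u^2)(-1 - 6v - 3u)    [combine like terms]
= -36v^2 - 216v^3 - 108uv^2 - 96uv - 576uv^2 - 288u^2v - 49v - 294v^2 - 147uv - 38u - 228uv - 114u^2 - 5 - 30v - 15u - 48u^2 - 288u^2v - 144u^3    [distributive law]
= -330v^2 - 216v^3 - 684uv^2 - 471uv - 576u^2v - 79v - 53u - 162u^2 - 5 - 144u^3    [combine like terms]

-330v^2 - 216v^3 - 684uv^2 - 471uv - 576u^2v - 79v - 53u - 162u^2 - 5 - 144u^3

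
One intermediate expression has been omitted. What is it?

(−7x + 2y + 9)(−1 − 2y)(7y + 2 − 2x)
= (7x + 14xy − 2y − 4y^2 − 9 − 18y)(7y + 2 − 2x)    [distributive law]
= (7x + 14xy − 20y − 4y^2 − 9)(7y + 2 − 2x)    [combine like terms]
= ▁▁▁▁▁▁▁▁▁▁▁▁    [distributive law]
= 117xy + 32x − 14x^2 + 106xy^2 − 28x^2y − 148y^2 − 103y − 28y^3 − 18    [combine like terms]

Applying distributive law to the line above:

49xy + 14x − 14x^2 + 98xy^2 + 28xy − 28x^2y − 140y^2 − 40y + 40xy − 28y^3 − 8y^2 + 8xy^2 − 63y − 18 + 18x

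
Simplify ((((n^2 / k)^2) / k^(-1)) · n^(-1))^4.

((((n^2 / k)^2) / k^(-1)) · n^(-1))^4
= ((((n^2 / k)^2) / k^(-1))^4) · ((n^(-1))^4)    [power of a product]
= ((((n^2 / k)^2)^4) / ((k^(-1))^4)) · ((n^(-1))^4)    [power of a quotient]
= (((n^2 / k)^8) / ((k^(-1))^4)) · ((n^(-1))^4)    [power of a power]
= ((((n^2)^8) / (k^8)) / ((k^(-1))^4)) · ((n^(-1))^4)    [power of a quotient]
= ((n^16 / (k^8)) / ((k^(-1))^4)) · ((n^(-1))^4)    [power of a power]
= ((n^16 / k^8) / k^(-4)) · ((n^(-1))^4)    [power of a power]
= ((n^16 / k^8) / k^(-4)) · n^(-4)    [power of a power]
= k^(-4)n^12    [quotient of powers; product of powers]

k^(-4)n^12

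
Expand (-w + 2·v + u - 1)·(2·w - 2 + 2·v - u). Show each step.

(-w + 2·v + u - 1)·(2·w - 2 + 2·v - u)
= -2·w^2 + 2·w - 2·v·w + u·w + 4·v·w - 4·v + 4·v^2 - 2·u·v + 2·u·w - 2·u + 2·u·v - u^2 - 2·w + 2 - 2·v + u    [distributive law]
= -2·w^2 + 2·v·w + 3·u·w - 6·v + 4·v^2 - u - u^2 + 2    [combine like terms]

-2·w^2 + 2·v·w + 3·u·w - 6·v + 4·v^2 - u - u^2 + 2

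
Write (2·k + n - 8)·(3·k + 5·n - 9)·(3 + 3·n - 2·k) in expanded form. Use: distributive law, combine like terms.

(2·k + n - 8)·(3·k + 5·n - 9)·(3 + 3·n - 2·k)
= (6·k² + 10·k·n - 18·k + 3·k·n + 5·n² - 9·n - 24·k - 40·n + 72)·(3 + 3·n - 2·k)    [distributive law]
= (6·k² + 13·k·n - 42·k + 5·n² - 49·n + 72)·(3 + 3·n - 2·k)    [combine like terms]
= 18·k² + 18·k²·n - 12·k³ + 39·k·n + 39·k·n² - 26·k²·n - 126·k - 126·k·n + 84·k² + 15·n² + 15·n³ - 10·k·n² - 147·n - 147·n² + 98·k·n + 216 + 216·n - 144·k    [distributive law]
= 102·k² - 8·k²·n - 12·k³ + 11·k·n + 29·k·n² - 270·k - 132·n² + 15·n³ + 69·n + 216    [combine like terms]

102·k² - 8·k²·n - 12·k³ + 11·k·n + 29·k·n² - 270·k - 132·n² + 15·n³ + 69·n + 216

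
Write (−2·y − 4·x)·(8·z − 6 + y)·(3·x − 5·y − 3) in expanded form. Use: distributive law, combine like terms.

(−2·y − 4·x)·(8·z − 6 + y)·(3·x − 5·y − 3)
= (−16·y·z + 12·y − 2·y^2 − 32·x·z + 24·x − 4·x·y)·(3·x − 5·y − 3)    [distributive law]
= −48·x·y·z + 80·y^2·z + 48·y·z + 36·x·y − 60·y^2 − 36·y − 6·x·y^2 + 10·y^3 + 6·y^2 − 96·x^2·z + 160·x·y·z + 96·x·z + 72·x^2 − 120·x·y − 72·x − 12·x^2·y + 20·x·y^2 + 12·x·y    [distributive law]
= 112·x·y·z + 80·y^2·z + 48·y·z − 72·x·y − 54·y^2 − 36·y + 14·x·y^2 + 10·y^3 − 96·x^2·z + 96·x·z + 72·x^2 − 72·x − 12·x^2·y    [combine like terms]

112·x·y·z + 80·y^2·z + 48·y·z − 72·x·y − 54·y^2 − 36·y + 14·x·y^2 + 10·y^3 − 96·x^2·z + 96·x·z + 72·x^2 − 72·x − 12·x^2·y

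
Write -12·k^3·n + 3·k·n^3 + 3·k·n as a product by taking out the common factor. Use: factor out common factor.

-12·k^3·n + 3·k·n^3 + 3·k·n
= 3(-4·k^3·n + k·n^3 + k·n)    [factor out 3]
= 3·k·n(-4·k^2 + n^2 + 1)    [factor out k·n]

3·k·n(-4·k^2 + n^2 + 1)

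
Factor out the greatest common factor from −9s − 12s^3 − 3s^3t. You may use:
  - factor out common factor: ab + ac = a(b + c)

3s(−3 − 4s^2 − s^2t)

−9s − 12s^3 − 3s^3t
= 3(−3s − 4s^3 − s^3t)    [factor out 3]
= 3s(−3 − 4s^2 − s^2t)    [factor out s]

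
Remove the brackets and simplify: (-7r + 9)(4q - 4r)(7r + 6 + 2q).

(-7r + 9)(4q - 4r)(7r + 6 + 2q)
= (-28qr + 28r^2 + 36q - 36r)(7r + 6 + 2q)    [distributive law]
= -196qr^2 - 168qr - 56q^2r + 196r^3 + 168r^2 + 56qr^2 + 252qr + 216q + 72q^2 - 252r^2 - 216r - 72qr    [distributive law]
= -140qr^2 + 12qr - 56q^2r + 196r^3 - 84r^2 + 216q + 72q^2 - 216r    [combine like terms]

-140qr^2 + 12qr - 56q^2r + 196r^3 - 84r^2 + 216q + 72q^2 - 216r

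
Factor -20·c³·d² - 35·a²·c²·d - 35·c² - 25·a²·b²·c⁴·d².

5·c²(-4·c·d² - 7·a²·d - 7 - 5·a²·b²·c²·d²)

-20·c³·d² - 35·a²·c²·d - 35·c² - 25·a²·b²·c⁴·d²
= 5(-4·c³·d² - 7·a²·c²·d - 7·c² - 5·a²·b²·c⁴·d²)    [factor out 5]
= 5·c²(-4·c·d² - 7·a²·d - 7 - 5·a²·b²·c²·d²)    [factor out c²]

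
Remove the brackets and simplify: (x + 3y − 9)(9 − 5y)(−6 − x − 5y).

(x + 3y − 9)(9 − 5y)(−6 − x − 5y)
= (9x − 5xy + 27y − 15y² − 81 + 45y)(−6 − x − 5y)    [distributive law]
= (9x − 5xy + 72y − 15y² − 81)(−6 − x − 5y)    [combine like terms]
= −54x − 9x² − 45xy + 30xy + 5x²y + 25xy² − 432y − 72xy − 360y² + 90y² + 15xy² + 75y³ + 486 + 81x + 405y    [distributive law]
= 27x − 9x² − 87xy + 5x²y + 40xy² − 27y − 270y² + 75y³ + 486    [combine like terms]

27x − 9x² − 87xy + 5x²y + 40xy² − 27y − 270y² + 75y³ + 486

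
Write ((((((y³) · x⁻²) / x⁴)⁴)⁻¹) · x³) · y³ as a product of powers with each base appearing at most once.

x²⁷y⁻⁹

((((((y³) · x⁻²) / x⁴)⁴)⁻¹) · x³) · y³
= (((((y³) · x⁻²) / x⁴)⁻⁴) · x³) · y³    [power of a power]
= (((((y³) · x⁻²)⁻⁴) / ((x⁴)⁻⁴)) · x³) · y³    [power of a quotient]
= (((((y³)⁻⁴) · ((x⁻²)⁻⁴)) / ((x⁴)⁻⁴)) · x³) · y³    [power of a product]
= ((((y⁻¹²) · ((x⁻²)⁻⁴)) / ((x⁴)⁻⁴)) · x³) · y³    [power of a power]
= (((y⁻¹² · x⁸) / ((x⁴)⁻⁴)) · x³) · y³    [power of a power]
= (((y⁻¹² · x⁸) / x⁻¹⁶) · x³) · y³    [power of a power]
= x²⁷y⁻⁹    [quotient of powers; product of powers]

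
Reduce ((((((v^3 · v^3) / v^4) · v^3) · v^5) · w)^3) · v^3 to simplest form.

((((((v^3 · v^3) / v^4) · v^3) · v^5) · w)^3) · v^3
= ((((((v^3 · v^3) / v^4) · v^3) · v^5)^3) · (w^3)) · v^3    [power of a product]
= ((((((v^3 · v^3) / v^4) · v^3)^3) · ((v^5)^3)) · (w^3)) · v^3    [power of a product]
= ((((((v^3 · v^3) / v^4)^3) · ((v^3)^3)) · ((v^5)^3)) · (w^3)) · v^3    [power of a product]
= ((((((v^3 · v^3)^3) / ((v^4)^3)) · ((v^3)^3)) · ((v^5)^3)) · (w^3)) · v^3    [power of a quotient]
= (((((((v^3)^3) · ((v^3)^3)) / ((v^4)^3)) · ((v^3)^3)) · ((v^5)^3)) · (w^3)) · v^3    [power of a product]
= (((((v^9 · ((v^3)^3)) / ((v^4)^3)) · ((v^3)^3)) · ((v^5)^3)) · (w^3)) · v^3    [power of a power]
= (((((v^9 · v^9) / ((v^4)^3)) · ((v^3)^3)) · ((v^5)^3)) · (w^3)) · v^3    [power of a power]
= ((((v^18 / ((v^4)^3)) · ((v^3)^3)) · ((v^5)^3)) · (w^3)) · v^3    [product of powers]
= ((((v^18 / v^12) · ((v^3)^3)) · ((v^5)^3)) · (w^3)) · v^3    [power of a power]
= (((v^6 · ((v^3)^3)) · ((v^5)^3)) · (w^3)) · v^3    [quotient of powers]
= (((v^6 · v^9) · ((v^5)^3)) · (w^3)) · v^3    [power of a power]
= ((v^15 · ((v^5)^3)) · (w^3)) · v^3    [product of powers]
= ((v^15 · v^15) · (w^3)) · v^3    [power of a power]
= (v^30 · (w^3)) · v^3    [product of powers]
= v^33w^3    [product of powers]

v^33w^3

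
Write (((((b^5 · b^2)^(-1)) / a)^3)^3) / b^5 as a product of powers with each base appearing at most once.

(((((b^5 · b^2)^(-1)) / a)^3)^3) / b^5
= ((((b^5 · b^2)^(-1)) / a)^9) / b^5    [power of a power]
= ((((b^5 · b^2)^(-1))^9) / (a^9)) / b^5    [power of a quotient]
= (((b^5 · b^2)^(-9)) / (a^9)) / b^5    [power of a power]
= ((((b^5)^(-9)) · ((b^2)^(-9))) / (a^9)) / b^5    [power of a product]
= ((b^(-45) · ((b^2)^(-9))) / (a^9)) / b^5    [power of a power]
= ((b^(-45) · b^(-18)) / (a^9)) / b^5    [power of a power]
= (b^(-63) / (a^9)) / b^5    [product of powers]
= a^(-9)·b^(-68)    [quotient of powers]

a^(-9)·b^(-68)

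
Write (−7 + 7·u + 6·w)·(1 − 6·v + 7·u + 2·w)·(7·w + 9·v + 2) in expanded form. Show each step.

(−7 + 7·u + 6·w)·(1 − 6·v + 7·u + 2·w)·(7·w + 9·v + 2)
= (−7 + 42·v − 49·u − 14·w + 7·u − 42·u·v + 49·u^2 + 14·u·w + 6·w − 36·v·w + 42·u·w + 12·w^2)·(7·w + 9·v + 2)    [distributive law]
= (−7 + 42·v − 42·u − 8·w − 42·u·v + 49·u^2 + 56·u·w − 36·v·w + 12·w^2)·(7·w + 9·v + 2)    [combine like terms]
= −49·w − 63·v − 14 + 294·v·w + 378·v^2 + 84·v − 294·u·w − 378·u·v − 84·u − 56·w^2 − 72·v·w − 16·w − 294·u·v·w − 378·u·v^2 − 84·u·v + 343·u^2·w + 441·u^2·v + 98·u^2 + 392·u·w^2 + 504·u·v·w + 112·u·w − 252·v·w^2 − 324·v^2·w − 72·v·w + 84·w^3 + 108·v·w^2 + 24·w^2    [distributive law]
= −65·w + 21·v − 14 + 150·v·w + 378·v^2 − 182·u·w − 462·u·v − 84·u − 32·w^2 + 210·u·v·w − 378·u·v^2 + 343·u^2·w + 441·u^2·v + 98·u^2 + 392·u·w^2 − 144·v·w^2 − 324·v^2·w + 84·w^3    [combine like terms]

−65·w + 21·v − 14 + 150·v·w + 378·v^2 − 182·u·w − 462·u·v − 84·u − 32·w^2 + 210·u·v·w − 378·u·v^2 + 343·u^2·w + 441·u^2·v + 98·u^2 + 392·u·w^2 − 144·v·w^2 − 324·v^2·w + 84·w^3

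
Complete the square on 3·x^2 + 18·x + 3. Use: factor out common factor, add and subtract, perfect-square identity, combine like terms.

3·x^2 + 18·x + 3
= 3(x^2 + 6·x) + 3    [factor out 3 from the x-terms]
= 3(x^2 + 6·x + 9 − 9) + 3    [add and subtract 9 inside the bracket]
= 3(x + 3)^2 − 27 + 3    [perfect-square identity]
= 3(x + 3)^2 − 24    [combine constants]

3(x + 3)^2 − 24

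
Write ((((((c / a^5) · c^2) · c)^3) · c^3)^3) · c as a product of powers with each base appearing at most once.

((((((c / a^5) · c^2) · c)^3) · c^3)^3) · c
= ((((((c / a^5) · c^2) · c)^3)^3) · ((c^3)^3)) · c    [power of a product]
= (((((c / a^5) · c^2) · c)^9) · ((c^3)^3)) · c    [power of a power]
= (((((c / a^5) · c^2)^9) · (c^9)) · ((c^3)^3)) · c    [power of a product]
= (((((c / a^5)^9) · ((c^2)^9)) · (c^9)) · ((c^3)^3)) · c    [power of a product]
= (((((c^9) / ((a^5)^9)) · ((c^2)^9)) · (c^9)) · ((c^3)^3)) · c    [power of a quotient]
= ((((c^9 / a^45) · ((c^2)^9)) · (c^9)) · ((c^3)^3)) · c    [power of a power]
= ((((c^9 / a^45) · c^18) · (c^9)) · ((c^3)^3)) · c    [power of a power]
= ((((c^9 / a^45) · c^18) · c^9) · c^9) · c    [power of a power]
= a^(-45)·c^46    [quotient of powers; product of powers]

a^(-45)·c^46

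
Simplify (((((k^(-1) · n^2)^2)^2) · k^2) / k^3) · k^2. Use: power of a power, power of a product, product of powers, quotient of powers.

k^(-3)·n^8

(((((k^(-1) · n^2)^2)^2) · k^2) / k^3) · k^2
= ((((k^(-1) · n^2)^4) · k^2) / k^3) · k^2    [power of a power]
= (((((k^(-1))^4) · ((n^2)^4)) · k^2) / k^3) · k^2    [power of a product]
= (((k^(-4) · ((n^2)^4)) · k^2) / k^3) · k^2    [power of a power]
= (((k^(-4) · n^8) · k^2) / k^3) · k^2    [power of a power]
= k^(-3)·n^8    [quotient of powers; product of powers]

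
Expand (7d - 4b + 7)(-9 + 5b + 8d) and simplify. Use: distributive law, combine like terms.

-7d + 3bd + 56d^2 + 71b - 20b^2 - 63

(7d - 4b + 7)(-9 + 5b + 8d)
= -63d + 35bd + 56d^2 + 36b - 20b^2 - 32bd - 63 + 35b + 56d    [distributive law]
= -7d + 3bd + 56d^2 + 71b - 20b^2 - 63    [combine like terms]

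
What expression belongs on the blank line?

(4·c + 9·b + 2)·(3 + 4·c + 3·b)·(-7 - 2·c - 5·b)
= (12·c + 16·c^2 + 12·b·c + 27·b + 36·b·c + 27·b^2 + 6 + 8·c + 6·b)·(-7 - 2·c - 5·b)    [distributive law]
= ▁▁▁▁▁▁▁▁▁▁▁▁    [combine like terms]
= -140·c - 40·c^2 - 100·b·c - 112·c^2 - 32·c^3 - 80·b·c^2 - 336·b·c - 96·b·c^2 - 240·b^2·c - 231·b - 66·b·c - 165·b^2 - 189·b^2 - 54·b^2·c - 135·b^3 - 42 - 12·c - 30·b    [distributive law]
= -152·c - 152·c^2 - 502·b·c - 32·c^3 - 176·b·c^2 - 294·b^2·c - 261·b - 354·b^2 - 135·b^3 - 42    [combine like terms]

By combine like terms:

(20·c + 16·c^2 + 48·b·c + 33·b + 27·b^2 + 6)·(-7 - 2·c - 5·b)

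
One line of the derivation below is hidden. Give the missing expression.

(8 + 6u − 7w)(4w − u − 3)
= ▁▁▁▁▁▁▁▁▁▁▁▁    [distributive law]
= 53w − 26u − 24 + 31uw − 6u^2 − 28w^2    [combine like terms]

By distributive law:

32w − 8u − 24 + 24uw − 6u^2 − 18u − 28w^2 + 7uw + 21w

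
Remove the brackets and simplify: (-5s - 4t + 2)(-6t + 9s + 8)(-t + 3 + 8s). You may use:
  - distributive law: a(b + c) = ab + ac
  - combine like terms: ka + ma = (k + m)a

(-5s - 4t + 2)(-6t + 9s + 8)(-t + 3 + 8s)
= (30st - 45s² - 40s + 24t² - 36st - 32t - 12t + 18s + 16)(-t + 3 + 8s)    [distributive law]
= (-6st - 45s² - 22s + 24t² - 44t + 16)(-t + 3 + 8s)    [combine like terms]
= 6st² - 18st - 48s²t + 45s²t - 135s² - 360s³ + 22st - 66s - 176s² - 24t³ + 72t² + 192st² + 44t² - 132t - 352st - 16t + 48 + 128s    [distributive law]
= 198st² - 348st - 3s²t - 311s² - 360s³ + 62s - 24t³ + 116t² - 148t + 48    [combine like terms]

198st² - 348st - 3s²t - 311s² - 360s³ + 62s - 24t³ + 116t² - 148t + 48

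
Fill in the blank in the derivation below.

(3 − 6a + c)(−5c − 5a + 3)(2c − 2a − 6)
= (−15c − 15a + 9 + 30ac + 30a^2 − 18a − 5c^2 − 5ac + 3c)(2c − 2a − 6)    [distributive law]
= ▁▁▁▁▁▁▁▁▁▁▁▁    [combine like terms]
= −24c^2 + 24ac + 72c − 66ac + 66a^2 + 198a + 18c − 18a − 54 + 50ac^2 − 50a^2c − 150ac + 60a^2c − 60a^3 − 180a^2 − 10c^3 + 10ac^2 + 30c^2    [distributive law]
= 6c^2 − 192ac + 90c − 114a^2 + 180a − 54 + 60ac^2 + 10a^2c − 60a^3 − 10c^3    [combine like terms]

Applying combine like terms to the line above:

(−12c − 33a + 9 + 25ac + 30a^2 − 5c^2)(2c − 2a − 6)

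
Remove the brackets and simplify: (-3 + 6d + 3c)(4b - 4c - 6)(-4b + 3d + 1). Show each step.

48b² + 132bd - 84b + 36bc - 42cd - 6c + 18d + 18 - 96b²d + 72bd² + 132bcd - 72cd² - 108d² - 48b²c + 48bc² - 36c²d - 12c²

(-3 + 6d + 3c)(4b - 4c - 6)(-4b + 3d + 1)
= (-12b + 12c + 18 + 24bd - 24cd - 36d + 12bc - 12c² - 18c)(-4b + 3d + 1)    [distributive law]
= (-12b - 6c + 18 + 24bd - 24cd - 36d + 12bc - 12c²)(-4b + 3d + 1)    [combine like terms]
= 48b² - 36bd - 12b + 24bc - 18cd - 6c - 72b + 54d + 18 - 96b²d + 72bd² + 24bd + 96bcd - 72cd² - 24cd + 144bd - 108d² - 36d - 48b²c + 36bcd + 12bc + 48bc² - 36c²d - 12c²    [distributive law]
= 48b² + 132bd - 84b + 36bc - 42cd - 6c + 18d + 18 - 96b²d + 72bd² + 132bcd - 72cd² - 108d² - 48b²c + 48bc² - 36c²d - 12c²    [combine like terms]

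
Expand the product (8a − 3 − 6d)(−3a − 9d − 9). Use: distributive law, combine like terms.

(8a − 3 − 6d)(−3a − 9d − 9)
= −24a^2 − 72ad − 72a + 9a + 27d + 27 + 18ad + 54d^2 + 54d    [distributive law]
= −24a^2 − 54ad − 63a + 81d + 27 + 54d^2    [combine like terms]

−24a^2 − 54ad − 63a + 81d + 27 + 54d^2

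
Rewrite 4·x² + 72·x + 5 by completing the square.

4(x + 9)² − 319

4·x² + 72·x + 5
= 4(x² + 18·x) + 5    [factor out 4 from the x-terms]
= 4(x² + 18·x + 81 − 81) + 5    [add and subtract 81 inside the bracket]
= 4(x + 9)² − 324 + 5    [perfect-square identity]
= 4(x + 9)² − 319    [combine constants]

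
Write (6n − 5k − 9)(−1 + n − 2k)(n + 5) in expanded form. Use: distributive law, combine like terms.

(6n − 5k − 9)(−1 + n − 2k)(n + 5)
= (−6n + 6n^2 − 12kn + 5k − 5kn + 10k^2 + 9 − 9n + 18k)(n + 5)    [distributive law]
= (−15n + 6n^2 − 17kn + 23k + 10k^2 + 9)(n + 5)    [combine like terms]
= −15n^2 − 75n + 6n^3 + 30n^2 − 17kn^2 − 85kn + 23kn + 115k + 10k^2n + 50k^2 + 9n + 45    [distributive law]
= 15n^2 − 66n + 6n^3 − 17kn^2 − 62kn + 115k + 10k^2n + 50k^2 + 45    [combine like terms]

15n^2 − 66n + 6n^3 − 17kn^2 − 62kn + 115k + 10k^2n + 50k^2 + 45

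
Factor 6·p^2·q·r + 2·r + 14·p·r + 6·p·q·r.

2·r(3·p^2·q + 1 + 7·p + 3·p·q)

6·p^2·q·r + 2·r + 14·p·r + 6·p·q·r
= 2(3·p^2·q·r + r + 7·p·r + 3·p·q·r)    [factor out 2]
= 2·r(3·p^2·q + 1 + 7·p + 3·p·q)    [factor out r]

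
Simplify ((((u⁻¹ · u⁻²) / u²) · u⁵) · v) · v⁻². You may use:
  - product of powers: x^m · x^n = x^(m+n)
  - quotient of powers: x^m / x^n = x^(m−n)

((((u⁻¹ · u⁻²) / u²) · u⁵) · v) · v⁻²
= (((u⁻³ / u²) · u⁵) · v) · v⁻²    [product of powers]
= ((u⁻⁵ · u⁵) · v) · v⁻²    [quotient of powers]
= (u⁰ · v) · v⁻²    [product of powers]
= v⁻¹    [product of powers]

v⁻¹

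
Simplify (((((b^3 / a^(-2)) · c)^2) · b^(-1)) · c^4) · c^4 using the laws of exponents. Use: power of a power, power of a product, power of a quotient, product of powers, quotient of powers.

(((((b^3 / a^(-2)) · c)^2) · b^(-1)) · c^4) · c^4
= (((((b^3 / a^(-2))^2) · (c^2)) · b^(-1)) · c^4) · c^4    [power of a product]
= ((((((b^3)^2) / ((a^(-2))^2)) · (c^2)) · b^(-1)) · c^4) · c^4    [power of a quotient]
= ((((b^6 / ((a^(-2))^2)) · (c^2)) · b^(-1)) · c^4) · c^4    [power of a power]
= ((((b^6 / a^(-4)) · (c^2)) · b^(-1)) · c^4) · c^4    [power of a power]
= a^4b^5c^10    [quotient of powers; product of powers]

a^4b^5c^10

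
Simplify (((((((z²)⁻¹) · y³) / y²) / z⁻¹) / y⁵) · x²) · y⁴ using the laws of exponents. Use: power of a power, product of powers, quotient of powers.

(((((((z²)⁻¹) · y³) / y²) / z⁻¹) / y⁵) · x²) · y⁴
= (((((z⁻² · y³) / y²) / z⁻¹) / y⁵) · x²) · y⁴    [power of a power]
= x²·z⁻¹    [quotient of powers; product of powers]

x²·z⁻¹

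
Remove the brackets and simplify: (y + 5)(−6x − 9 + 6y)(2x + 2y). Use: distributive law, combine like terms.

−12x^2y − 18xy + 42y^2 + 12y^3 − 60x^2 − 90x − 90y

(y + 5)(−6x − 9 + 6y)(2x + 2y)
= (−6xy − 9y + 6y^2 − 30x − 45 + 30y)(2x + 2y)    [distributive law]
= (−6xy + 21y + 6y^2 − 30x − 45)(2x + 2y)    [combine like terms]
= −12x^2y − 12xy^2 + 42xy + 42y^2 + 12xy^2 + 12y^3 − 60x^2 − 60xy − 90x − 90y    [distributive law]
= −12x^2y − 18xy + 42y^2 + 12y^3 − 60x^2 − 90x − 90y    [combine like terms]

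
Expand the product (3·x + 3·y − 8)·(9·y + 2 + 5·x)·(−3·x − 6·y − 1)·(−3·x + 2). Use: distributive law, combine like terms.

648·x³·y − 1512·x²·y + 999·x²·y² − 1773·x·y² + 234·x·y − 351·x³ − 72·x² + 116·x + 135·x⁴ + 486·x·y³ − 324·y³ + 738·y² + 324·y + 32

(3·x + 3·y − 8)·(9·y + 2 + 5·x)·(−3·x − 6·y − 1)·(−3·x + 2)
= (27·x·y + 6·x + 15·x² + 27·y² + 6·y + 15·x·y − 72·y − 16 − 40·x)·(−3·x − 6·y − 1)·(−3·x + 2)    [distributive law]
= (42·x·y − 34·x + 15·x² + 27·y² − 66·y − 16)·(−3·x − 6·y − 1)·(−3·x + 2)    [combine like terms]
= (−126·x²·y − 252·x·y² − 42·x·y + 102·x² + 204·x·y + 34·x − 45·x³ − 90·x²·y − 15·x² − 81·x·y² − 162·y³ − 27·y² + 198·x·y + 396·y² + 66·y + 48·x + 96·y + 16)·(−3·x + 2)    [distributive law]
= (−216·x²·y − 333·x·y² + 360·x·y + 87·x² + 82·x − 45·x³ − 162·y³ + 369·y² + 162·y + 16)·(−3·x + 2)    [combine like terms]
= 648·x³·y − 432·x²·y + 999·x²·y² − 666·x·y² − 1080·x²·y + 720·x·y − 261·x³ + 174·x² − 246·x² + 164·x + 135·x⁴ − 90·x³ + 486·x·y³ − 324·y³ − 1107·x·y² + 738·y² − 486·x·y + 324·y − 48·x + 32    [distributive law]
= 648·x³·y − 1512·x²·y + 999·x²·y² − 1773·x·y² + 234·x·y − 351·x³ − 72·x² + 116·x + 135·x⁴ + 486·x·y³ − 324·y³ + 738·y² + 324·y + 32    [combine like terms]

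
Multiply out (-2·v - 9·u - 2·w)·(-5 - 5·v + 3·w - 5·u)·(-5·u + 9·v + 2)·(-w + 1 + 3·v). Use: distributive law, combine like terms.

(-2·v - 9·u - 2·w)·(-5 - 5·v + 3·w - 5·u)·(-5·u + 9·v + 2)·(-w + 1 + 3·v)
= (10·v + 10·v^2 - 6·v·w + 10·u·v + 45·u + 45·u·v - 27·u·w + 45·u^2 + 10·w + 10·v·w - 6·w^2 + 10·u·w)·(-5·u + 9·v + 2)·(-w + 1 + 3·v)    [distributive law]
= (10·v + 10·v^2 + 4·v·w + 55·u·v + 45·u - 17·u·w + 45·u^2 + 10·w - 6·w^2)·(-5·u + 9·v + 2)·(-w + 1 + 3·v)    [combine like terms]
= (-50·u·v + 90·v^2 + 20·v - 50·u·v^2 + 90·v^3 + 20·v^2 - 20·u·v·w + 36·v^2·w + 8·v·w - 275·u^2·v + 495·u·v^2 + 110·u·v - 225·u^2 + 405·u·v + 90·u + 85·u^2·w - 153·u·v·w - 34·u·w - 225·u^3 + 405·u^2·v + 90·u^2 - 50·u·w + 90·v·w + 20·w + 30·u·w^2 - 54·v·w^2 - 12·w^2)·(-w + 1 + 3·v)    [distributive law]
= (465·u·v + 110·v^2 + 20·v + 445·u·v^2 + 90·v^3 - 173·u·v·w + 36·v^2·w + 98·v·w + 130·u^2·v - 135·u^2 + 90·u + 85·u^2·w - 84·u·w - 225·u^3 + 20·w + 30·u·w^2 - 54·v·w^2 - 12·w^2)·(-w + 1 + 3·v)    [combine like terms]
= -465·u·v·w + 465·u·v + 1395·u·v^2 - 110·v^2·w + 110·v^2 + 330·v^3 - 20·v·w + 20·v + 60·v^2 - 445·u·v^2·w + 445·u·v^2 + 1335·u·v^3 - 90·v^3·w + 90·v^3 + 270·v^4 + 173·u·v·w^2 - 173·u·v·w - 519·u·v^2·w - 36·v^2·w^2 + 36·v^2·w + 108·v^3·w - 98·v·w^2 + 98·v·w + 294·v^2·w - 130·u^2·v·w + 130·u^2·v + 390·u^2·v^2 + 135·u^2·w - 135·u^2 - 405·u^2·v - 90·u·w + 90·u + 270·u·v - 85·u^2·w^2 + 85·u^2·w + 255·u^2·v·w + 84·u·w^2 - 84·u·w - 252·u·v·w + 225·u^3·w - 225·u^3 - 675·u^3·v - 20·w^2 + 20·w + 60·v·w - 30·u·w^3 + 30·u·w^2 + 90·u·v·w^2 + 54·v·w^3 - 54·v·w^2 - 162·v^2·w^2 + 12·w^3 - 12·w^2 - 36·v·w^2    [distributive law]
= -890·u·v·w + 735·u·v + 1840·u·v^2 + 220·v^2·w + 170·v^2 + 420·v^3 + 138·v·w + 20·v - 964·u·v^2·w + 1335·u·v^3 + 18·v^3·w + 270·v^4 + 263·u·v·w^2 - 198·v^2·w^2 - 188·v·w^2 + 125·u^2·v·w - 275·u^2·v + 390·u^2·v^2 + 220·u^2·w - 135·u^2 - 174·u·w + 90·u - 85·u^2·w^2 + 114·u·w^2 + 225·u^3·w - 225·u^3 - 675·u^3·v - 32·w^2 + 20·w - 30·u·w^3 + 54·v·w^3 + 12·w^3    [combine like terms]

-890·u·v·w + 735·u·v + 1840·u·v^2 + 220·v^2·w + 170·v^2 + 420·v^3 + 138·v·w + 20·v - 964·u·v^2·w + 1335·u·v^3 + 18·v^3·w + 270·v^4 + 263·u·v·w^2 - 198·v^2·w^2 - 188·v·w^2 + 125·u^2·v·w - 275·u^2·v + 390·u^2·v^2 + 220·u^2·w - 135·u^2 - 174·u·w + 90·u - 85·u^2·w^2 + 114·u·w^2 + 225·u^3·w - 225·u^3 - 675·u^3·v - 32·w^2 + 20·w - 30·u·w^3 + 54·v·w^3 + 12·w^3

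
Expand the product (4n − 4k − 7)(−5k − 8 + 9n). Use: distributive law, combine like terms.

(4n − 4k − 7)(−5k − 8 + 9n)
= −20kn − 32n + 36n^2 + 20k^2 + 32k − 36kn + 35k + 56 − 63n    [distributive law]
= −56kn − 95n + 36n^2 + 20k^2 + 67k + 56    [combine like terms]

−56kn − 95n + 36n^2 + 20k^2 + 67k + 56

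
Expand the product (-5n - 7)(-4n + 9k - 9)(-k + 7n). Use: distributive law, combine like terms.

-335kn^2 + 140n^3 + 45k^2n - 514kn + 511n^2 + 63k^2 - 63k + 441n

(-5n - 7)(-4n + 9k - 9)(-k + 7n)
= (20n^2 - 45kn + 45n + 28n - 63k + 63)(-k + 7n)    [distributive law]
= (20n^2 - 45kn + 73n - 63k + 63)(-k + 7n)    [combine like terms]
= -20kn^2 + 140n^3 + 45k^2n - 315kn^2 - 73kn + 511n^2 + 63k^2 - 441kn - 63k + 441n    [distributive law]
= -335kn^2 + 140n^3 + 45k^2n - 514kn + 511n^2 + 63k^2 - 63k + 441n    [combine like terms]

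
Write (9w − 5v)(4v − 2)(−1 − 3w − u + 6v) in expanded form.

(9w − 5v)(4v − 2)(−1 − 3w − u + 6v)
= (36vw − 18w − 20v^2 + 10v)(−1 − 3w − u + 6v)    [distributive law]
= −36vw − 108vw^2 − 36uvw + 216v^2w + 18w + 54w^2 + 18uw − 108vw + 20v^2 + 60v^2w + 20uv^2 − 120v^3 − 10v − 30vw − 10uv + 60v^2    [distributive law]
= −174vw − 108vw^2 − 36uvw + 276v^2w + 18w + 54w^2 + 18uw + 80v^2 + 20uv^2 − 120v^3 − 10v − 10uv    [combine like terms]

−174vw − 108vw^2 − 36uvw + 276v^2w + 18w + 54w^2 + 18uw + 80v^2 + 20uv^2 − 120v^3 − 10v − 10uv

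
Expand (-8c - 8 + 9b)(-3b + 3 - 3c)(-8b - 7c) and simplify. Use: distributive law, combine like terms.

213b^2c - 171bc^2 - 168c^3 - 408b^2 - 357bc + 192b + 168c + 216b^3

(-8c - 8 + 9b)(-3b + 3 - 3c)(-8b - 7c)
= (24bc - 24c + 24c^2 + 24b - 24 + 24c - 27b^2 + 27b - 27bc)(-8b - 7c)    [distributive law]
= (-3bc + 24c^2 + 51b - 24 - 27b^2)(-8b - 7c)    [combine like terms]
= 24b^2c + 21bc^2 - 192bc^2 - 168c^3 - 408b^2 - 357bc + 192b + 168c + 216b^3 + 189b^2c    [distributive law]
= 213b^2c - 171bc^2 - 168c^3 - 408b^2 - 357bc + 192b + 168c + 216b^3    [combine like terms]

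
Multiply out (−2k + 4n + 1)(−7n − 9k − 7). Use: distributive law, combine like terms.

(−2k + 4n + 1)(−7n − 9k − 7)
= 14kn + 18k^2 + 14k − 28n^2 − 36kn − 28n − 7n − 9k − 7    [distributive law]
= −22kn + 18k^2 + 5k − 28n^2 − 35n − 7    [combine like terms]

−22kn + 18k^2 + 5k − 28n^2 − 35n − 7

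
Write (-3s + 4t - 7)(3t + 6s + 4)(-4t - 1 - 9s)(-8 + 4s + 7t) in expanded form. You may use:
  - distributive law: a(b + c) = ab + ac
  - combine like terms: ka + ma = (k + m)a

(-3s + 4t - 7)(3t + 6s + 4)(-4t - 1 - 9s)(-8 + 4s + 7t)
= (-9st - 18s^2 - 12s + 12t^2 + 24st + 16t - 21t - 42s - 28)(-4t - 1 - 9s)(-8 + 4s + 7t)    [distributive law]
= (15st - 18s^2 - 54s + 12t^2 - 5t - 28)(-4t - 1 - 9s)(-8 + 4s + 7t)    [combine like terms]
= (-60st^2 - 15st - 135s^2t + 72s^2t + 18s^2 + 162s^3 + 216st + 54s + 486s^2 - 48t^3 - 12t^2 - 108st^2 + 20t^2 + 5t + 45st + 112t + 28 + 252s)(-8 + 4s + 7t)    [distributive law]
= (-168st^2 + 246st - 63s^2t + 504s^2 + 162s^3 + 306s - 48t^3 + 8t^2 + 117t + 28)(-8 + 4s + 7t)    [combine like terms]
= 1344st^2 - 672s^2t^2 - 1176st^3 - 1968st + 984s^2t + 1722st^2 + 504s^2t - 252s^3t - 441s^2t^2 - 4032s^2 + 2016s^3 + 3528s^2t - 1296s^3 + 648s^4 + 1134s^3t - 2448s + 1224s^2 + 2142st + 384t^3 - 192st^3 - 336t^4 - 64t^2 + 32st^2 + 56t^3 - 936t + 468st + 819t^2 - 224 + 112s + 196t    [distributive law]
= 3098st^2 - 1113s^2t^2 - 1368st^3 + 642st + 5016s^2t + 882s^3t - 2808s^2 + 720s^3 + 648s^4 - 2336s + 440t^3 - 336t^4 + 755t^2 - 740t - 224    [combine like terms]

3098st^2 - 1113s^2t^2 - 1368st^3 + 642st + 5016s^2t + 882s^3t - 2808s^2 + 720s^3 + 648s^4 - 2336s + 440t^3 - 336t^4 + 755t^2 - 740t - 224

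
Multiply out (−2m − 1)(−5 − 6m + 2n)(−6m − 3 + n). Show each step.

−132m² − 78m + 40mn − 72m³ + 36m²n − 4mn² − 15 + 11n − 2n²

(−2m − 1)(−5 − 6m + 2n)(−6m − 3 + n)
= (10m + 12m² − 4mn + 5 + 6m − 2n)(−6m − 3 + n)    [distributive law]
= (16m + 12m² − 4mn + 5 − 2n)(−6m − 3 + n)    [combine like terms]
= −96m² − 48m + 16mn − 72m³ − 36m² + 12m²n + 24m²n + 12mn − 4mn² − 30m − 15 + 5n + 12mn + 6n − 2n²    [distributive law]
= −132m² − 78m + 40mn − 72m³ + 36m²n − 4mn² − 15 + 11n − 2n²    [combine like terms]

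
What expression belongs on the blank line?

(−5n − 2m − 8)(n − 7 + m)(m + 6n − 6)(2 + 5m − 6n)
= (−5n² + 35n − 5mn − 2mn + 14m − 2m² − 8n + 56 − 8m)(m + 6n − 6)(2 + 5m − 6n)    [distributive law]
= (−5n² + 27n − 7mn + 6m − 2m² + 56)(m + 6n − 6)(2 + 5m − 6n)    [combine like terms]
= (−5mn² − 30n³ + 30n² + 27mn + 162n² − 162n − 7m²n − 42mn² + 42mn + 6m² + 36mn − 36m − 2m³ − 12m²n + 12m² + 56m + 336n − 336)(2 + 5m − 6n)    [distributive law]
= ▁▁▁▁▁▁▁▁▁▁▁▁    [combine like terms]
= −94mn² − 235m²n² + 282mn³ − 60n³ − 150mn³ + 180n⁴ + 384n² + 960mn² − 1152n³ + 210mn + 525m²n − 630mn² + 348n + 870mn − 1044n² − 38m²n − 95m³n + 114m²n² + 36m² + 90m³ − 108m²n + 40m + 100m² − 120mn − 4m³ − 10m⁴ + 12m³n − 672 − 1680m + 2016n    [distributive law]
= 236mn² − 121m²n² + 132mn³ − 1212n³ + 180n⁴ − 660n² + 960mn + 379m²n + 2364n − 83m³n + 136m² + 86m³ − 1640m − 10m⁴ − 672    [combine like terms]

By combine like terms:

(−47mn² − 30n³ + 192n² + 105mn + 174n − 19m²n + 18m² + 20m − 2m³ − 336)(2 + 5m − 6n)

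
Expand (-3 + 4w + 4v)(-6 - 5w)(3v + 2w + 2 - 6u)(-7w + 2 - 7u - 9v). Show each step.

-434vw - 312v + 1218uv - 198v^2 - 242w^2 - 216w + 738uw + 72 - 468u + 756u^2 + 1127vw^2 - 449uvw + 1419v^2w + 326w^3 + 268uw^2 - 378u^2w + 1060vw^3 - 1220uvw^2 + 1320v^2w^2 + 280w^4 - 560uw^3 - 840u^2w^2 - 792uv^2 + 648v^3 - 1008u^2v - 660uv^2w + 540v^3w - 840u^2vw

(-3 + 4w + 4v)(-6 - 5w)(3v + 2w + 2 - 6u)(-7w + 2 - 7u - 9v)
= (18 + 15w - 24w - 20w^2 - 24v - 20vw)(3v + 2w + 2 - 6u)(-7w + 2 - 7u - 9v)    [distributive law]
= (18 - 9w - 20w^2 - 24v - 20vw)(3v + 2w + 2 - 6u)(-7w + 2 - 7u - 9v)    [combine like terms]
= (54v + 36w + 36 - 108u - 27vw - 18w^2 - 18w + 54uw - 60vw^2 - 40w^3 - 40w^2 + 120uw^2 - 72v^2 - 48vw - 48v + 144uv - 60v^2w - 40vw^2 - 40vw + 120uvw)(-7w + 2 - 7u - 9v)    [distributive law]
= (6v + 18w + 36 - 108u - 115vw - 58w^2 + 54uw - 100vw^2 - 40w^3 + 120uw^2 - 72v^2 + 144uv - 60v^2w + 120uvw)(-7w + 2 - 7u - 9v)    [combine like terms]
= -42vw + 12v - 42uv - 54v^2 - 126w^2 + 36w - 126uw - 162vw - 252w + 72 - 252u - 324v + 756uw - 216u + 756u^2 + 972uv + 805vw^2 - 230vw + 805uvw + 1035v^2w + 406w^3 - 116w^2 + 406uw^2 + 522vw^2 - 378uw^2 + 108uw - 378u^2w - 486uvw + 700vw^3 - 200vw^2 + 700uvw^2 + 900v^2w^2 + 280w^4 - 80w^3 + 280uw^3 + 360vw^3 - 840uw^3 + 240uw^2 - 840u^2w^2 - 1080uvw^2 + 504v^2w - 144v^2 + 504uv^2 + 648v^3 - 1008uvw + 288uv - 1008u^2v - 1296uv^2 + 420v^2w^2 - 120v^2w + 420uv^2w + 540v^3w - 840uvw^2 + 240uvw - 840u^2vw - 1080uv^2w    [distributive law]
= -434vw - 312v + 1218uv - 198v^2 - 242w^2 - 216w + 738uw + 72 - 468u + 756u^2 + 1127vw^2 - 449uvw + 1419v^2w + 326w^3 + 268uw^2 - 378u^2w + 1060vw^3 - 1220uvw^2 + 1320v^2w^2 + 280w^4 - 560uw^3 - 840u^2w^2 - 792uv^2 + 648v^3 - 1008u^2v - 660uv^2w + 540v^3w - 840u^2vw    [combine like terms]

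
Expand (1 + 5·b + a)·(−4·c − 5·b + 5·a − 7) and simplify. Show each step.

(1 + 5·b + a)·(−4·c − 5·b + 5·a − 7)
= −4·c − 5·b + 5·a − 7 − 20·b·c − 25·b^2 + 25·a·b − 35·b − 4·a·c − 5·a·b + 5·a^2 − 7·a    [distributive law]
= −4·c − 40·b − 2·a − 7 − 20·b·c − 25·b^2 + 20·a·b − 4·a·c + 5·a^2    [combine like terms]

−4·c − 40·b − 2·a − 7 − 20·b·c − 25·b^2 + 20·a·b − 4·a·c + 5·a^2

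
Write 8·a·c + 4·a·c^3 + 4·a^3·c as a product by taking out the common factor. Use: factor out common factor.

4·a·c(2 + c^2 + a^2)

8·a·c + 4·a·c^3 + 4·a^3·c
= 4(2·a·c + a·c^3 + a^3·c)    [factor out 4]
= 4·a·c(2 + c^2 + a^2)    [factor out a·c]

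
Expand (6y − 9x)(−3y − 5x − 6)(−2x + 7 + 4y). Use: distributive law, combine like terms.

(6y − 9x)(−3y − 5x − 6)(−2x + 7 + 4y)
= (−18y² − 30xy − 36y + 27xy + 45x² + 54x)(−2x + 7 + 4y)    [distributive law]
= (−18y² − 3xy − 36y + 45x² + 54x)(−2x + 7 + 4y)    [combine like terms]
= 36xy² − 126y² − 72y³ + 6x²y − 21xy − 12xy² + 72xy − 252y − 144y² − 90x³ + 315x² + 180x²y − 108x² + 378x + 216xy    [distributive law]
= 24xy² − 270y² − 72y³ + 186x²y + 267xy − 252y − 90x³ + 207x² + 378x    [combine like terms]

24xy² − 270y² − 72y³ + 186x²y + 267xy − 252y − 90x³ + 207x² + 378x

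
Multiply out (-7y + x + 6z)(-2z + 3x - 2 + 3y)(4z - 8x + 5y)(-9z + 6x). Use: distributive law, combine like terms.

(-7y + x + 6z)(-2z + 3x - 2 + 3y)(4z - 8x + 5y)(-9z + 6x)
= (14yz - 21xy + 14y - 21y² - 2xz + 3x² - 2x + 3xy - 12z² + 18xz - 12z + 18yz)(4z - 8x + 5y)(-9z + 6x)    [distributive law]
= (32yz - 18xy + 14y - 21y² + 16xz + 3x² - 2x - 12z² - 12z)(4z - 8x + 5y)(-9z + 6x)    [combine like terms]
= (128yz² - 256xyz + 160y²z - 72xyz + 144x²y - 90xy² + 56yz - 112xy + 70y² - 84y²z + 168xy² - 105y³ + 64xz² - 128x²z + 80xyz + 12x²z - 24x³ + 15x²y - 8xz + 16x² - 10xy - 48z³ + 96xz² - 60yz² - 48z² + 96xz - 60yz)(-9z + 6x)    [distributive law]
= (68yz² - 248xyz + 76y²z + 159x²y + 78xy² - 4yz - 122xy + 70y² - 105y³ + 160xz² - 116x²z - 24x³ + 88xz + 16x² - 48z³ - 48z²)(-9z + 6x)    [combine like terms]
= -612yz³ + 408xyz² + 2232xyz² - 1488x²yz - 684y²z² + 456xy²z - 1431x²yz + 954x³y - 702xy²z + 468x²y² + 36yz² - 24xyz + 1098xyz - 732x²y - 630y²z + 420xy² + 945y³z - 630xy³ - 1440xz³ + 960x²z² + 1044x²z² - 696x³z + 216x³z - 144x⁴ - 792xz² + 528x²z - 144x²z + 96x³ + 432z⁴ - 288xz³ + 432z³ - 288xz²    [distributive law]
= -612yz³ + 2640xyz² - 2919x²yz - 684y²z² - 246xy²z + 954x³y + 468x²y² + 36yz² + 1074xyz - 732x²y - 630y²z + 420xy² + 945y³z - 630xy³ - 1728xz³ + 2004x²z² - 480x³z - 144x⁴ - 1080xz² + 384x²z + 96x³ + 432z⁴ + 432z³    [combine like terms]

-612yz³ + 2640xyz² - 2919x²yz - 684y²z² - 246xy²z + 954x³y + 468x²y² + 36yz² + 1074xyz - 732x²y - 630y²z + 420xy² + 945y³z - 630xy³ - 1728xz³ + 2004x²z² - 480x³z - 144x⁴ - 1080xz² + 384x²z + 96x³ + 432z⁴ + 432z³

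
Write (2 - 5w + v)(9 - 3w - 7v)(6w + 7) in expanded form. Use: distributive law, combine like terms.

-249w + 126 - 201w² + 194vw - 35v + 90w³ + 192vw² - 42v²w - 49v²

(2 - 5w + v)(9 - 3w - 7v)(6w + 7)
= (18 - 6w - 14v - 45w + 15w² + 35vw + 9v - 3vw - 7v²)(6w + 7)    [distributive law]
= (18 - 51w - 5v + 15w² + 32vw - 7v²)(6w + 7)    [combine like terms]
= 108w + 126 - 306w² - 357w - 30vw - 35v + 90w³ + 105w² + 192vw² + 224vw - 42v²w - 49v²    [distributive law]
= -249w + 126 - 201w² + 194vw - 35v + 90w³ + 192vw² - 42v²w - 49v²    [combine like terms]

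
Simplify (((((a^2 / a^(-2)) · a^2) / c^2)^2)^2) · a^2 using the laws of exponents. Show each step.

a^26c^(-8)

(((((a^2 / a^(-2)) · a^2) / c^2)^2)^2) · a^2
= ((((a^2 / a^(-2)) · a^2) / c^2)^4) · a^2    [power of a power]
= ((((a^2 / a^(-2)) · a^2)^4) / ((c^2)^4)) · a^2    [power of a quotient]
= ((((a^2 / a^(-2))^4) · ((a^2)^4)) / ((c^2)^4)) · a^2    [power of a product]
= (((((a^2)^4) / ((a^(-2))^4)) · ((a^2)^4)) / ((c^2)^4)) · a^2    [power of a quotient]
= (((a^8 / ((a^(-2))^4)) · ((a^2)^4)) / ((c^2)^4)) · a^2    [power of a power]
= (((a^8 / a^(-8)) · ((a^2)^4)) / ((c^2)^4)) · a^2    [power of a power]
= ((a^16 · ((a^2)^4)) / ((c^2)^4)) · a^2    [quotient of powers]
= ((a^16 · a^8) / ((c^2)^4)) · a^2    [power of a power]
= (a^24 / ((c^2)^4)) · a^2    [product of powers]
= (a^24 / c^8) · a^2    [power of a power]
= a^26c^(-8)    [quotient of powers; product of powers]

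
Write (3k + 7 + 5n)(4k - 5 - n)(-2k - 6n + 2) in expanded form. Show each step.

(3k + 7 + 5n)(4k - 5 - n)(-2k - 6n + 2)
= (12k^2 - 15k - 3kn + 28k - 35 - 7n + 20kn - 25n - 5n^2)(-2k - 6n + 2)    [distributive law]
= (12k^2 + 13k + 17kn - 35 - 32n - 5n^2)(-2k - 6n + 2)    [combine like terms]
= -24k^3 - 72k^2n + 24k^2 - 26k^2 - 78kn + 26k - 34k^2n - 102kn^2 + 34kn + 70k + 210n - 70 + 64kn + 192n^2 - 64n + 10kn^2 + 30n^3 - 10n^2    [distributive law]
= -24k^3 - 106k^2n - 2k^2 + 20kn + 96k - 92kn^2 + 146n - 70 + 182n^2 + 30n^3    [combine like terms]

-24k^3 - 106k^2n - 2k^2 + 20kn + 96k - 92kn^2 + 146n - 70 + 182n^2 + 30n^3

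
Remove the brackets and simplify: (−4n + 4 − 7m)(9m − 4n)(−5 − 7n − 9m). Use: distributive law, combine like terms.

−68mn − 88mn² + 513m²n + 32n² − 112n³ − 180m − 9m² + 80n + 567m³

(−4n + 4 − 7m)(9m − 4n)(−5 − 7n − 9m)
= (−36mn + 16n² + 36m − 16n − 63m² + 28mn)(−5 − 7n − 9m)    [distributive law]
= (−8mn + 16n² + 36m − 16n − 63m²)(−5 − 7n − 9m)    [combine like terms]
= 40mn + 56mn² + 72m²n − 80n² − 112n³ − 144mn² − 180m − 252mn − 324m² + 80n + 112n² + 144mn + 315m² + 441m²n + 567m³    [distributive law]
= −68mn − 88mn² + 513m²n + 32n² − 112n³ − 180m − 9m² + 80n + 567m³    [combine like terms]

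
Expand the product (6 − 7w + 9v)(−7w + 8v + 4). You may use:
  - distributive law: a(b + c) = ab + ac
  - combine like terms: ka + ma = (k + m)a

−70w + 84v + 24 + 49w² − 119vw + 72v²

(6 − 7w + 9v)(−7w + 8v + 4)
= −42w + 48v + 24 + 49w² − 56vw − 28w − 63vw + 72v² + 36v    [distributive law]
= −70w + 84v + 24 + 49w² − 119vw + 72v²    [combine like terms]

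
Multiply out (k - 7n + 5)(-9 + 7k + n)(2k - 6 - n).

(k - 7n + 5)(-9 + 7k + n)(2k - 6 - n)
= (-9k + 7k^2 + kn + 63n - 49kn - 7n^2 - 45 + 35k + 5n)(2k - 6 - n)    [distributive law]
= (26k + 7k^2 - 48kn + 68n - 7n^2 - 45)(2k - 6 - n)    [combine like terms]
= 52k^2 - 156k - 26kn + 14k^3 - 42k^2 - 7k^2n - 96k^2n + 288kn + 48kn^2 + 136kn - 408n - 68n^2 - 14kn^2 + 42n^2 + 7n^3 - 90k + 270 + 45n    [distributive law]
= 10k^2 - 246k + 398kn + 14k^3 - 103k^2n + 34kn^2 - 363n - 26n^2 + 7n^3 + 270    [combine like terms]

10k^2 - 246k + 398kn + 14k^3 - 103k^2n + 34kn^2 - 363n - 26n^2 + 7n^3 + 270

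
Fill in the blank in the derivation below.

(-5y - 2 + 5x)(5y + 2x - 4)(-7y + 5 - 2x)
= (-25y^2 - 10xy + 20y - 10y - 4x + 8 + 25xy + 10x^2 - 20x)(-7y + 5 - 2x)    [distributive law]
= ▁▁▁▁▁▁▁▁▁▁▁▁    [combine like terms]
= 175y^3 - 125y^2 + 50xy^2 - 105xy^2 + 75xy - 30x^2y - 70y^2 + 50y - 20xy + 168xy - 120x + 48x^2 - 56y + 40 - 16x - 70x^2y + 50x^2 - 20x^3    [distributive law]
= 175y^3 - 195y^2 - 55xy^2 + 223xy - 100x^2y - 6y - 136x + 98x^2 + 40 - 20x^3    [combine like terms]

By combine like terms:

(-25y^2 + 15xy + 10y - 24x + 8 + 10x^2)(-7y + 5 - 2x)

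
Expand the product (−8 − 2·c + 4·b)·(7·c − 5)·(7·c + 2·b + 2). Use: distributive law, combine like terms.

−350·c² − 176·b·c + 188·c + 40·b + 80 − 98·c³ + 168·b·c² + 56·b²·c − 40·b²

(−8 − 2·c + 4·b)·(7·c − 5)·(7·c + 2·b + 2)
= (−56·c + 40 − 14·c² + 10·c + 28·b·c − 20·b)·(7·c + 2·b + 2)    [distributive law]
= (−46·c + 40 − 14·c² + 28·b·c − 20·b)·(7·c + 2·b + 2)    [combine like terms]
= −322·c² − 92·b·c − 92·c + 280·c + 80·b + 80 − 98·c³ − 28·b·c² − 28·c² + 196·b·c² + 56·b²·c + 56·b·c − 140·b·c − 40·b² − 40·b    [distributive law]
= −350·c² − 176·b·c + 188·c + 40·b + 80 − 98·c³ + 168·b·c² + 56·b²·c − 40·b²    [combine like terms]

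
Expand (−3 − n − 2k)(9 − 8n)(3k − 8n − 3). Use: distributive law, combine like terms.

−27k + 171n + 81 + 141kn − 144n^2 − 104kn^2 − 64n^3 − 54k^2 + 48k^2n

(−3 − n − 2k)(9 − 8n)(3k − 8n − 3)
= (−27 + 24n − 9n + 8n^2 − 18k + 16kn)(3k − 8n − 3)    [distributive law]
= (−27 + 15n + 8n^2 − 18k + 16kn)(3k − 8n − 3)    [combine like terms]
= −81k + 216n + 81 + 45kn − 120n^2 − 45n + 24kn^2 − 64n^3 − 24n^2 − 54k^2 + 144kn + 54k + 48k^2n − 128kn^2 − 48kn    [distributive law]
= −27k + 171n + 81 + 141kn − 144n^2 − 104kn^2 − 64n^3 − 54k^2 + 48k^2n    [combine like terms]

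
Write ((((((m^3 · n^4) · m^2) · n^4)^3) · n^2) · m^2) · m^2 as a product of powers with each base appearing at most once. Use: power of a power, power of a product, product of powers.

((((((m^3 · n^4) · m^2) · n^4)^3) · n^2) · m^2) · m^2
= ((((((m^3 · n^4) · m^2)^3) · ((n^4)^3)) · n^2) · m^2) · m^2    [power of a product]
= ((((((m^3 · n^4)^3) · ((m^2)^3)) · ((n^4)^3)) · n^2) · m^2) · m^2    [power of a product]
= (((((((m^3)^3) · ((n^4)^3)) · ((m^2)^3)) · ((n^4)^3)) · n^2) · m^2) · m^2    [power of a product]
= (((((m^9 · ((n^4)^3)) · ((m^2)^3)) · ((n^4)^3)) · n^2) · m^2) · m^2    [power of a power]
= (((((m^9 · n^12) · ((m^2)^3)) · ((n^4)^3)) · n^2) · m^2) · m^2    [power of a power]
= (((((m^9 · n^12) · m^6) · ((n^4)^3)) · n^2) · m^2) · m^2    [power of a power]
= (((((m^9 · n^12) · m^6) · n^12) · n^2) · m^2) · m^2    [power of a power]
= m^19·n^26    [product of powers]

m^19·n^26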